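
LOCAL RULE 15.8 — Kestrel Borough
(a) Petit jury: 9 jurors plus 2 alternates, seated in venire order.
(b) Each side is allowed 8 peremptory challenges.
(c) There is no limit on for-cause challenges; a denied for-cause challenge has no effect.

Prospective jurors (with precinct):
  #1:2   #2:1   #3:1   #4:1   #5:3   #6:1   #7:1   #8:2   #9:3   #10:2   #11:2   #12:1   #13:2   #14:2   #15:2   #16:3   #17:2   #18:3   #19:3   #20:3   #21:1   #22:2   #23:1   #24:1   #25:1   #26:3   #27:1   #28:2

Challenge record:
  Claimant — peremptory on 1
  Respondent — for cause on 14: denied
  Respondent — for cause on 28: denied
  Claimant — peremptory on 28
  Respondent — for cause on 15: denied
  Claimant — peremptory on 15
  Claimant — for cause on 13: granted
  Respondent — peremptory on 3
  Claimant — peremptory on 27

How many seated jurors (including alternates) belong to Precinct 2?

4

Removed: #1, #3, #13, #15, #27, #28.
Seated (11 incl. alternates): #2, #4, #5, #6, #7, #8, #9, #10, #11, #12, #14.
Of those, in Precinct 2: #8, #10, #11, #14 → 4.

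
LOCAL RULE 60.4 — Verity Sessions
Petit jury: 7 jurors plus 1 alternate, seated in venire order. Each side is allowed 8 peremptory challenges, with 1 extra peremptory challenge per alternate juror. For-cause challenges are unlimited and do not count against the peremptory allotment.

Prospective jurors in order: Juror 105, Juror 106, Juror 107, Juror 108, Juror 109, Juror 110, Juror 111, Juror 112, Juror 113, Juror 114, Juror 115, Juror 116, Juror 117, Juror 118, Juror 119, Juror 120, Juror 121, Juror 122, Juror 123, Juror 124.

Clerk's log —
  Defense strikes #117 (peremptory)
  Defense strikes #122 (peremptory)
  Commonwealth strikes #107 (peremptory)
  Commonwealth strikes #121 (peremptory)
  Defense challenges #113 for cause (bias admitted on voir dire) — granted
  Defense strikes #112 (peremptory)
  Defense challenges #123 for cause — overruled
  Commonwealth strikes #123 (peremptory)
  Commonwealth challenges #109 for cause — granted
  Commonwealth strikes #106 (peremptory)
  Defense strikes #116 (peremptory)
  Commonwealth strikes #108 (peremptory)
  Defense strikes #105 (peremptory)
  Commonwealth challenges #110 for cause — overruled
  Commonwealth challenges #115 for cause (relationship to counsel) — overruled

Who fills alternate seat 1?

Removed: #105, #106, #107, #108, #109, #112, #113, #116, #117, #121, #122, #123. (#110, #115 stay — for-cause denied.)
Seating in order: seats 1–7 → #110, #111, #114, #115, #118, #119, #120; alternates → #124.
So alternate 1 is #124.

124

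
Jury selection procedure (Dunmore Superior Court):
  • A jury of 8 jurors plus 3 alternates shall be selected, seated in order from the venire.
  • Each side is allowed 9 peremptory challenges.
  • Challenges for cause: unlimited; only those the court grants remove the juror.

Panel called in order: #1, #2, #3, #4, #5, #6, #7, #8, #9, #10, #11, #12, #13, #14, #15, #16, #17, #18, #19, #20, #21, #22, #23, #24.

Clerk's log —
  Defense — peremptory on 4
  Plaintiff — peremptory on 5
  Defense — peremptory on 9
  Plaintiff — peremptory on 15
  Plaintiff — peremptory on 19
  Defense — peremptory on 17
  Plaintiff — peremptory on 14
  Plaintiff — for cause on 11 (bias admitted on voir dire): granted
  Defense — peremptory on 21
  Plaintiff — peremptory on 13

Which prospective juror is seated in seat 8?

12

Removed: #4, #5, #9, #11, #13, #14, #15, #17, #19, #21.
Seating in order: seats 1–8 → #1, #2, #3, #6, #7, #8, #10, #12; alternates → #16, #18, #20.
So seat 8 is #12.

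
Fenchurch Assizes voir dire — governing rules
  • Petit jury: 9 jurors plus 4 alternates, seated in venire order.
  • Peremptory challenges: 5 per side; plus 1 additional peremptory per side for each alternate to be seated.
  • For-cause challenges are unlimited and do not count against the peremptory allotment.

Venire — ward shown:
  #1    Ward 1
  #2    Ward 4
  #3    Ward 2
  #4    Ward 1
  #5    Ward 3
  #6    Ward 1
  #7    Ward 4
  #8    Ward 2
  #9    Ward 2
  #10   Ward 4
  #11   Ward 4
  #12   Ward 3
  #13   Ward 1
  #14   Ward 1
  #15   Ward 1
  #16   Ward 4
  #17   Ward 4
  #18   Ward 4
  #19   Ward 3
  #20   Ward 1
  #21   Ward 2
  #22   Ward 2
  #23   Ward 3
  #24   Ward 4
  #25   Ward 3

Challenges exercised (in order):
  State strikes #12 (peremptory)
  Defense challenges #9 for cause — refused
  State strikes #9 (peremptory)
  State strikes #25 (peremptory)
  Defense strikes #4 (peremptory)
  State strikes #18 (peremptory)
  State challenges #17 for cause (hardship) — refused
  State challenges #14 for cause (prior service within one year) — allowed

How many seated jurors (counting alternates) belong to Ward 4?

Removed: #4, #9, #12, #14, #18, #25.
Seated (13 incl. alternates): #1, #2, #3, #5, #6, #7, #8, #10, #11, #13, #15, #16, #17.
Of those, in Ward 4: #2, #7, #10, #11, #16, #17 → 6.

6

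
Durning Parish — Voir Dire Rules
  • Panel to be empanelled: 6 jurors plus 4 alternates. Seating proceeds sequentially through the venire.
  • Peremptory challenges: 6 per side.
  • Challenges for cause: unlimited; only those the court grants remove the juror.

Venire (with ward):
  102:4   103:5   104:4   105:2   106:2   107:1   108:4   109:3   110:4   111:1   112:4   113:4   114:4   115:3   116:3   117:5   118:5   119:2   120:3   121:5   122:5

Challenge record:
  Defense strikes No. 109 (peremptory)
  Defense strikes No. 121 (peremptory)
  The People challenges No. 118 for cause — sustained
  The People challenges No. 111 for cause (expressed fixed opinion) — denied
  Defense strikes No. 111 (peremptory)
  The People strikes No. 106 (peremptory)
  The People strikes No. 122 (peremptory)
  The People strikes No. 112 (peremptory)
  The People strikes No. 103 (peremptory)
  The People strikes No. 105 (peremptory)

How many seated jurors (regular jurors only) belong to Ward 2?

0

Removed: #103, #105, #106, #109, #111, #112, #118, #121, #122.
Seated jurors 1–6: #102, #104, #107, #108, #110, #113 (alternates #114, #115, #116, #117 not counted).
None of those are in Ward 2 → 0.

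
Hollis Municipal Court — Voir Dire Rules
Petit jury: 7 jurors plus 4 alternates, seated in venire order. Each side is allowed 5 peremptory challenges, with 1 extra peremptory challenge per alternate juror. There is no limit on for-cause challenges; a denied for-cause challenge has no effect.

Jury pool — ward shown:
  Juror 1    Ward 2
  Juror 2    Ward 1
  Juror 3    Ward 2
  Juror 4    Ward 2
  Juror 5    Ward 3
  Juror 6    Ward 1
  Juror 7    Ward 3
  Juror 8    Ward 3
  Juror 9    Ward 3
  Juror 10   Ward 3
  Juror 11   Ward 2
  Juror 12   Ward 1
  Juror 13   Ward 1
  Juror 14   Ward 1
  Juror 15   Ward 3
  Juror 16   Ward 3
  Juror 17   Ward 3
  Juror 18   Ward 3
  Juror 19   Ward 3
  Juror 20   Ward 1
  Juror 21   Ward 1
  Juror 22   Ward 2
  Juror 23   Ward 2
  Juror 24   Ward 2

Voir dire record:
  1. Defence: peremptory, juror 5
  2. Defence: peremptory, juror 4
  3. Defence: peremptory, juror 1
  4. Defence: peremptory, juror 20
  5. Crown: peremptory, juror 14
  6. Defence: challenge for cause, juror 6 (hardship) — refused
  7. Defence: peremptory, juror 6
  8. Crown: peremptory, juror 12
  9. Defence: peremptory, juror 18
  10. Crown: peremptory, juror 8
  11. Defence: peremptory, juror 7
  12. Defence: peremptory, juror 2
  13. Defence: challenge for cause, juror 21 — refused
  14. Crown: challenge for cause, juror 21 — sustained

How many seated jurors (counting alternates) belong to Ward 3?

Removed: #1, #2, #4, #5, #6, #7, #8, #12, #14, #18, #20, #21.
Seated (11 incl. alternates): #3, #9, #10, #11, #13, #15, #16, #17, #19, #22, #23.
Of those, in Ward 3: #9, #10, #15, #16, #17, #19 → 6.

6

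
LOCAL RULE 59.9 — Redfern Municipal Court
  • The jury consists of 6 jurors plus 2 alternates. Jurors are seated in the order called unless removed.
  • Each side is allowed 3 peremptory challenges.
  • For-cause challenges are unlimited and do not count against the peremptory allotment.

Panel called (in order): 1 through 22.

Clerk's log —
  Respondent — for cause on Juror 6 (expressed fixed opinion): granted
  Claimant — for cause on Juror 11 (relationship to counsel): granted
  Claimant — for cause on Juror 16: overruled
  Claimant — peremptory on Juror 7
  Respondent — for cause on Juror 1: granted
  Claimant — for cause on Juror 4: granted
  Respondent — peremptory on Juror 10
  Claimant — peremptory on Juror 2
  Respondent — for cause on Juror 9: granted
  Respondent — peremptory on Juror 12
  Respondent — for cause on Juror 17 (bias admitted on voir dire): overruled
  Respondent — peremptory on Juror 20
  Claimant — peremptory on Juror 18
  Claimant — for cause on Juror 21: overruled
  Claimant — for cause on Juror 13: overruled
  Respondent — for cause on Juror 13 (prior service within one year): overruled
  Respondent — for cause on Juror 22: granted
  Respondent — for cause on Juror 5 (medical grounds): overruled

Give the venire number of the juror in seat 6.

Removed: #1, #2, #4, #6, #7, #9, #10, #11, #12, #18, #20, #22. (#5, #13, #16, #17, #21 stay — for-cause denied.)
Seating in order: seats 1–6 → #3, #5, #8, #13, #14, #15; alternates → #16, #17.
So seat 6 is #15.

15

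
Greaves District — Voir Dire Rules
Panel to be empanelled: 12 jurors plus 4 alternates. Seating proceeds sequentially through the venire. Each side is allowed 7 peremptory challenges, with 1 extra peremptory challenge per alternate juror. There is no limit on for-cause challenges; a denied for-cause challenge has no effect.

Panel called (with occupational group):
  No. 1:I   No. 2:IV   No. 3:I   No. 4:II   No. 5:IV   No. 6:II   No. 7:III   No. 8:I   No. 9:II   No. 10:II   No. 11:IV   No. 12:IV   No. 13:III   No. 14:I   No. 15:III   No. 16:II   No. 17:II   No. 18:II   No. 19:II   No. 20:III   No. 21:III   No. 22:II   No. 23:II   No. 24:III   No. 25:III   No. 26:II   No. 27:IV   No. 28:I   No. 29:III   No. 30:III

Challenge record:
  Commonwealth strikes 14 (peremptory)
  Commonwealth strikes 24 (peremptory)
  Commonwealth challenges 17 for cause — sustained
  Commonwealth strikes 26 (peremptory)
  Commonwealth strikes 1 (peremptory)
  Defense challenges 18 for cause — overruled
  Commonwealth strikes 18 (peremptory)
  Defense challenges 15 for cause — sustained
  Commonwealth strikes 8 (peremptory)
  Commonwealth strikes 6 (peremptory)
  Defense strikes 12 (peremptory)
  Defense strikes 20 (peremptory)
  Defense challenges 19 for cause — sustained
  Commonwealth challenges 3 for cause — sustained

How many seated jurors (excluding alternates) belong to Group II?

6

Removed: #1, #3, #6, #8, #12, #14, #15, #17, #18, #19, #20, #24, #26.
Seated jurors 1–12: #2, #4, #5, #7, #9, #10, #11, #13, #16, #21, #22, #23 (alternates #25, #27, #28, #29 not counted).
Of those, in Group II: #4, #9, #10, #16, #22, #23 → 6.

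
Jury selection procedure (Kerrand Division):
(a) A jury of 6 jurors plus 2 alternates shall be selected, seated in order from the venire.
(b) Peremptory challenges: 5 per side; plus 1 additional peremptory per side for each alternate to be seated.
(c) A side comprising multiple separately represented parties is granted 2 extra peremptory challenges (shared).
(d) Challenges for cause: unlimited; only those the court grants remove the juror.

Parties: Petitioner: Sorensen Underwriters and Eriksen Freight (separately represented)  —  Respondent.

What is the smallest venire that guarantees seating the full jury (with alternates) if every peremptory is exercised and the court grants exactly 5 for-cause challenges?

Seats to fill: 6 + 2 alternates = 8.
Peremptories — Petitioner: 5 + 1×2 + 2 = 9; Respondent: 5 + 1×2 = 7; total 16.
For-cause removals: 5.
Minimum venire: 8 + 16 + 5 = 29.

29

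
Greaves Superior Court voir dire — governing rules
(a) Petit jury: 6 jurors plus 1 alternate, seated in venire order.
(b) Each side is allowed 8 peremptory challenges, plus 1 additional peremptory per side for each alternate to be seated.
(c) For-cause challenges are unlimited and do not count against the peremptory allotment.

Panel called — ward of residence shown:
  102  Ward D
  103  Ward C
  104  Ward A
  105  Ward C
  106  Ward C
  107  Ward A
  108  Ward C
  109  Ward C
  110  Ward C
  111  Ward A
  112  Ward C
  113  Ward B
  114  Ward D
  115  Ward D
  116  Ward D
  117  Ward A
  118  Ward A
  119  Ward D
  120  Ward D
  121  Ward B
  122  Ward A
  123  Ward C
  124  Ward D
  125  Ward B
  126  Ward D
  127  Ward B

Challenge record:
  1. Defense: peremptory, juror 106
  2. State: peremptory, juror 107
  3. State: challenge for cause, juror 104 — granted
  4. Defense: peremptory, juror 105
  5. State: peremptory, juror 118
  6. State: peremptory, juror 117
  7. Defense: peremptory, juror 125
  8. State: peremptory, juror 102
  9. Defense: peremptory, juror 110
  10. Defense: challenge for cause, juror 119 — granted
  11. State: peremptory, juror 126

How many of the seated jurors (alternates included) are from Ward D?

Removed: #102, #104, #105, #106, #107, #110, #117, #118, #119, #125, #126.
Seated (7 incl. alternates): #103, #108, #109, #111, #112, #113, #114.
Of those, in Ward D: #114 → 1.

1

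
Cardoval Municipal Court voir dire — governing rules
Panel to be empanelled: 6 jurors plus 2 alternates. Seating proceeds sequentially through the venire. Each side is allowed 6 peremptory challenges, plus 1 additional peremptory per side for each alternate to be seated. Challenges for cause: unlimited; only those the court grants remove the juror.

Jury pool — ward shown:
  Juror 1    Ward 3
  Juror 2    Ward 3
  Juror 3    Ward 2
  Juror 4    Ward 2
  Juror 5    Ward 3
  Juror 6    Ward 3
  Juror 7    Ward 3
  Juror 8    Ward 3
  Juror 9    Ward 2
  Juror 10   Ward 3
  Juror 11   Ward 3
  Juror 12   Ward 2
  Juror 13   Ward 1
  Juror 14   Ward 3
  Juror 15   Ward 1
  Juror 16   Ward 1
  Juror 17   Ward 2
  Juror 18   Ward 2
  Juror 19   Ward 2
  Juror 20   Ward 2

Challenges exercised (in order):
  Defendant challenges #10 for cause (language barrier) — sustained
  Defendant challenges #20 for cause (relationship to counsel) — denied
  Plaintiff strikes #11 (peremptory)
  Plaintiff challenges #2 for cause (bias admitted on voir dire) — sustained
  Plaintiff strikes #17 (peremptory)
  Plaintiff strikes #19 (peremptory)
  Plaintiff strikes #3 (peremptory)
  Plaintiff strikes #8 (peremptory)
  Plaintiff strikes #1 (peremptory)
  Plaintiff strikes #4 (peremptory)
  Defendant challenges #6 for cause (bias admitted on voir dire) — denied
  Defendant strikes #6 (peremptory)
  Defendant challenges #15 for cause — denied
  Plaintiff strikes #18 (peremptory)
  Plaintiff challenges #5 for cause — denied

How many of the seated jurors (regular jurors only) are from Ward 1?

1

Removed: #1, #2, #3, #4, #6, #8, #10, #11, #17, #18, #19.
Seated jurors 1–6: #5, #7, #9, #12, #13, #14 (alternates #15, #16 not counted).
Of those, in Ward 1: #13 → 1.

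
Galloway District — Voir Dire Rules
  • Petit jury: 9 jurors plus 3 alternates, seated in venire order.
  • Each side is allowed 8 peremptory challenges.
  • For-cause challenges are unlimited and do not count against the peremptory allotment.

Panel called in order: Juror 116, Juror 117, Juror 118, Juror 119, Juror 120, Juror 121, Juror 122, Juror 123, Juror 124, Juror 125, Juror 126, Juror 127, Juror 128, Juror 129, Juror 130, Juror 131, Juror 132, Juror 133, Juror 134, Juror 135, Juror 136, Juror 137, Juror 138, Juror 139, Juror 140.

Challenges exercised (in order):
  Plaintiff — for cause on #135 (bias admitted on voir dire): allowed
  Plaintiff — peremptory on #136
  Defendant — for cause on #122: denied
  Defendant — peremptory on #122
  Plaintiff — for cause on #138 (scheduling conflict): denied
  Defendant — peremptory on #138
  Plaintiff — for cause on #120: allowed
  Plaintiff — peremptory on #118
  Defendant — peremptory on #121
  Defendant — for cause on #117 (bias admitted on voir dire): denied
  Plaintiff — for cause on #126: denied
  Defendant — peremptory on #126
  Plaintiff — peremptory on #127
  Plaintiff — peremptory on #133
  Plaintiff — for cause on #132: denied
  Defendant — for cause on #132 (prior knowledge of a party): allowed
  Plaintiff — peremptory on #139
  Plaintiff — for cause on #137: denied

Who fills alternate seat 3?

Removed: #118, #120, #121, #122, #126, #127, #132, #133, #135, #136, #138, #139. (#117, #137 stay — for-cause denied.)
Filling seats in venire order through position 12: #116, #117, #119, #123, #124, #125, #128, #129, #130, #131, #134, #137.
So alternate 3 is #137.

137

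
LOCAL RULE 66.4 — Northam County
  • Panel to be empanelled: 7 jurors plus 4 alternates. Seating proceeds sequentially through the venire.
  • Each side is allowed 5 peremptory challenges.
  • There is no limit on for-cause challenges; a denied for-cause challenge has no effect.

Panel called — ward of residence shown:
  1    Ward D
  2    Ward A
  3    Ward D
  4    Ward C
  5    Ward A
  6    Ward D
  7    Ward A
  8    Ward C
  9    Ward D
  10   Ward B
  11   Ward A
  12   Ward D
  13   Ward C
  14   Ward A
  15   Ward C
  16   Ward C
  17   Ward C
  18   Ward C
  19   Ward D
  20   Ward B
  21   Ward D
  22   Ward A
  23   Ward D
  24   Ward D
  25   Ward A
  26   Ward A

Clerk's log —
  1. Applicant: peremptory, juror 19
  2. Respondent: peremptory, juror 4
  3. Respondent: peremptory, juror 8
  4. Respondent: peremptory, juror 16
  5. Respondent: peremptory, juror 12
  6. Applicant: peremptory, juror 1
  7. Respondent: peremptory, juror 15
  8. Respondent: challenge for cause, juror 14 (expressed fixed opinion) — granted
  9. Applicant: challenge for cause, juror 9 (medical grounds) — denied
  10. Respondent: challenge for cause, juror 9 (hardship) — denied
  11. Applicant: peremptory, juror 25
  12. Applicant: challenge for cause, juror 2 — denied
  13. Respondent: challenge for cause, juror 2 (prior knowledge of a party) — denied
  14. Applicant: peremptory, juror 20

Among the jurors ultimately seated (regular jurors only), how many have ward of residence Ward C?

Removed: #1, #4, #8, #12, #14, #15, #16, #19, #20, #25.
Seated jurors 1–7: #2, #3, #5, #6, #7, #9, #10 (alternates #11, #13, #17, #18 not counted).
None of those are in Ward C → 0.

0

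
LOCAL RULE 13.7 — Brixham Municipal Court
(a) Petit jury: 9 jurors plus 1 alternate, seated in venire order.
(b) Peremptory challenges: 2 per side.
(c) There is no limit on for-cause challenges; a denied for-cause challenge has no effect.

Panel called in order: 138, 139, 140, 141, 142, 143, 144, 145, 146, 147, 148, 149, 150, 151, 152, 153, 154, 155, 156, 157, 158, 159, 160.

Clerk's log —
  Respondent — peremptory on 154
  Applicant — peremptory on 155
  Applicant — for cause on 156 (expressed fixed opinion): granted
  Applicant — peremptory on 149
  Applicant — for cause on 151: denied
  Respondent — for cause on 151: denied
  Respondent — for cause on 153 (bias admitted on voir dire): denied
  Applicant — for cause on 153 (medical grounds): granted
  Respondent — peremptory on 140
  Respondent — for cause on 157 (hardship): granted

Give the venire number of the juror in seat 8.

Removed: #140, #149, #153, #154, #155, #156, #157. (#151 stays — for-cause denied.)
Seating in order: seats 1–9 → #138, #139, #141, #142, #143, #144, #145, #146, #147; alternates → #148.
So seat 8 is #146.

146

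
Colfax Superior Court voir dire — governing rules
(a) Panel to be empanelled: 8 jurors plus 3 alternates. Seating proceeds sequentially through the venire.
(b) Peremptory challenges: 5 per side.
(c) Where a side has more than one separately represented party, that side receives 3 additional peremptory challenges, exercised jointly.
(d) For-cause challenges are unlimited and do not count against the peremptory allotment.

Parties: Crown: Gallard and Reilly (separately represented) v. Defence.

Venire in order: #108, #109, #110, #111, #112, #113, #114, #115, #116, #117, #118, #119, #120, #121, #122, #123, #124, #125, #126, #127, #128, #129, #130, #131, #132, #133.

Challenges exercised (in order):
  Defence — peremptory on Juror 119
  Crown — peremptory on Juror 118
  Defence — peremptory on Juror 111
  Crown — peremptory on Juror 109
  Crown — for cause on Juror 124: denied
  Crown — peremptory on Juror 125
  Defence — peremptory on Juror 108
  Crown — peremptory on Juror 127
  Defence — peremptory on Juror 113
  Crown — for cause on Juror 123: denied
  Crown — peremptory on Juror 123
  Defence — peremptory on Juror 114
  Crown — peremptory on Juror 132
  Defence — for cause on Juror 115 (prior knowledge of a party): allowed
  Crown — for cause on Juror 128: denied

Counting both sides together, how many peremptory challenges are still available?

Crown allotment: 5 base + 3 multi-party = 8. Defence allotment: 5.
Crown peremptories used: #118, #109, #125, #127, #123, #132 — 6 (for-cause on #124, #123, #128 don't count).
Defence peremptories used: #119, #111, #108, #113, #114 — 5 (the for-cause on #115 doesn't count).
Remaining: (8 − 6) + (5 − 5) = 2.

2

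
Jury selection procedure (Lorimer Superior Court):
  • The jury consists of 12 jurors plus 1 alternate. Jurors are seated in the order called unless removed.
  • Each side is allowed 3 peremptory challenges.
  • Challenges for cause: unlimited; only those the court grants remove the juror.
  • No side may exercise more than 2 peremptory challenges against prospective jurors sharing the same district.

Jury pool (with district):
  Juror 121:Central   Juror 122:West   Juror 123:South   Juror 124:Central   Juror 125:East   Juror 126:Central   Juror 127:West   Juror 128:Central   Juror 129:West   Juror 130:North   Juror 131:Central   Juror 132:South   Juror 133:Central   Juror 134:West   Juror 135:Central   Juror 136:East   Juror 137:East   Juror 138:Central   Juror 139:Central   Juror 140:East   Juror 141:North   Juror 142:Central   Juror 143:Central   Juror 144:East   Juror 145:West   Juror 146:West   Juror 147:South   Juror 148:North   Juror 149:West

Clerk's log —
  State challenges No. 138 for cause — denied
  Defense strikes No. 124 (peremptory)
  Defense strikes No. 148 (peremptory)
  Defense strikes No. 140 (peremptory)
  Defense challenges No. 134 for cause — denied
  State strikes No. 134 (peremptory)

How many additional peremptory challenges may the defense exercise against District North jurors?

0

Defense peremptories so far: #124, #148, #140 — 3 of 3 used, 0 left overall.
Against District North: #148 — 1 used; per-district cap 2 leaves 1.
Binding limit: min(0, 1) = 0.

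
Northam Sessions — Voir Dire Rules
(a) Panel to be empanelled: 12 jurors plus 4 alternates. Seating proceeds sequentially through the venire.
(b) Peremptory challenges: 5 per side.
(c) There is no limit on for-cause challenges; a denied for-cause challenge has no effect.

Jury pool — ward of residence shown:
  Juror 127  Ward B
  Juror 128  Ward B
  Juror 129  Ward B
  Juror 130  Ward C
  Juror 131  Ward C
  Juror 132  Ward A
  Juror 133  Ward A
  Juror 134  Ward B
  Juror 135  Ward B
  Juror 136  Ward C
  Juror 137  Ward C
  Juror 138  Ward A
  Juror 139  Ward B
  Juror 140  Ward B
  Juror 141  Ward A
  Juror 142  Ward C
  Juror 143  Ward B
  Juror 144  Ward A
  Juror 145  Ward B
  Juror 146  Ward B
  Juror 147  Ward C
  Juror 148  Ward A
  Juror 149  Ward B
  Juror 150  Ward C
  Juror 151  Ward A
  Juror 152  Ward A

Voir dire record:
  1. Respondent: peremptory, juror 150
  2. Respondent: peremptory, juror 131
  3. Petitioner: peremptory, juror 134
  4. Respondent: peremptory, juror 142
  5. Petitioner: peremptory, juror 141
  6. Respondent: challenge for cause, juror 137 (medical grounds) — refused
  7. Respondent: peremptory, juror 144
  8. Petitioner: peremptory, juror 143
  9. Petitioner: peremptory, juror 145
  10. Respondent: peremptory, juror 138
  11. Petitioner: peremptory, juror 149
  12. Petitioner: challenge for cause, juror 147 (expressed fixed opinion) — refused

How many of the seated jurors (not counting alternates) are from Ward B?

7

Removed: #131, #134, #138, #141, #142, #143, #144, #145, #149, #150.
Seated jurors 1–12: #127, #128, #129, #130, #132, #133, #135, #136, #137, #139, #140, #146 (alternates #147, #148, #151, #152 not counted).
Of those, in Ward B: #127, #128, #129, #135, #139, #140, #146 → 7.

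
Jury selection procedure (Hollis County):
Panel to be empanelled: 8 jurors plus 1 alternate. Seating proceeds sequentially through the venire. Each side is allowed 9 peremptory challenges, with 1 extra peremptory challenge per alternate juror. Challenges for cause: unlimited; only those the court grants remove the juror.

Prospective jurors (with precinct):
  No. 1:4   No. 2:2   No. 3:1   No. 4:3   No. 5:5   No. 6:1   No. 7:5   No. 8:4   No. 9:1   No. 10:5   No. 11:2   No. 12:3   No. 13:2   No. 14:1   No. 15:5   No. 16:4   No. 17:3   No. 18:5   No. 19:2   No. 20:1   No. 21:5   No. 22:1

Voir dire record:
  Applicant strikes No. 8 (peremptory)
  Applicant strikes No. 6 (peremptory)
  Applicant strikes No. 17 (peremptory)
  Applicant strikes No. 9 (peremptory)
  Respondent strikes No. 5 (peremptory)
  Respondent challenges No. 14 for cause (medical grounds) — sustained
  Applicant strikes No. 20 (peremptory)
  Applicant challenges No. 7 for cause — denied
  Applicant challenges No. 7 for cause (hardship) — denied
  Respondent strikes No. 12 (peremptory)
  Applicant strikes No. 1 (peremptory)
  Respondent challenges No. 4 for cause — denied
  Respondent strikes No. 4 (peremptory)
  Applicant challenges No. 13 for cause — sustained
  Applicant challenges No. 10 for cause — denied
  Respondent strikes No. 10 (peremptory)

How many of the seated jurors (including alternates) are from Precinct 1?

Removed: #1, #4, #5, #6, #8, #9, #10, #12, #13, #14, #17, #20.
Seated (9 incl. alternates): #2, #3, #7, #11, #15, #16, #18, #19, #21.
Of those, in Precinct 1: #3 → 1.

1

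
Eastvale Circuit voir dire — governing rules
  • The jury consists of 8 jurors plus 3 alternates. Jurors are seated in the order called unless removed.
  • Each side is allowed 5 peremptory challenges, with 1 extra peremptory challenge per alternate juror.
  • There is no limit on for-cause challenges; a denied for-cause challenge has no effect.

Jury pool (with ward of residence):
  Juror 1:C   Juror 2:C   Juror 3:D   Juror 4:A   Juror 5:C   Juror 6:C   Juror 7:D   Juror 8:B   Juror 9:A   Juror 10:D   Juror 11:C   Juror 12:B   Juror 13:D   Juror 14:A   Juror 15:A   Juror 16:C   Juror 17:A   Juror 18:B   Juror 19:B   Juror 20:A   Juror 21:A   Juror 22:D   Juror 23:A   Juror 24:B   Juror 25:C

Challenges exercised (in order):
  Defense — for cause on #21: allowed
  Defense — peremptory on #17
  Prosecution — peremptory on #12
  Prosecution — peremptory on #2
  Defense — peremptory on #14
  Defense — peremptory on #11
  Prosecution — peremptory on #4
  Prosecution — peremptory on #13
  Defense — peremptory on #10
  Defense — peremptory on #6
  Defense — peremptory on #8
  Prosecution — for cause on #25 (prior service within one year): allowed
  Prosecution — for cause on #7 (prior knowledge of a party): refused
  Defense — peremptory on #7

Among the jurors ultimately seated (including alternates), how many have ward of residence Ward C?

3

Removed: #2, #4, #6, #7, #8, #10, #11, #12, #13, #14, #17, #21, #25.
Seated (11 incl. alternates): #1, #3, #5, #9, #15, #16, #18, #19, #20, #22, #23.
Of those, in Ward C: #1, #5, #16 → 3.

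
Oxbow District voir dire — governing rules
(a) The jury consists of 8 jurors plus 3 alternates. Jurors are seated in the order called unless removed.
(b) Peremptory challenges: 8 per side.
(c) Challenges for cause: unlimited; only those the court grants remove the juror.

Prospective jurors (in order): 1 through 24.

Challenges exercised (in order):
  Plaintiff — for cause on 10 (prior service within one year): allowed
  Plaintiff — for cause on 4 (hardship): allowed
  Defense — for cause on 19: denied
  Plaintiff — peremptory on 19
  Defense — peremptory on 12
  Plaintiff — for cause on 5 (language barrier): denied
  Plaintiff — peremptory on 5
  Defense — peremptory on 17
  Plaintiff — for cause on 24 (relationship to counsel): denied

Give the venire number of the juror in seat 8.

11

Removed: #4, #5, #10, #12, #17, #19. (#24 stays — for-cause denied.)
Filling seats in venire order through position 8: #1, #2, #3, #6, #7, #8, #9, #11.
So seat 8 is #11.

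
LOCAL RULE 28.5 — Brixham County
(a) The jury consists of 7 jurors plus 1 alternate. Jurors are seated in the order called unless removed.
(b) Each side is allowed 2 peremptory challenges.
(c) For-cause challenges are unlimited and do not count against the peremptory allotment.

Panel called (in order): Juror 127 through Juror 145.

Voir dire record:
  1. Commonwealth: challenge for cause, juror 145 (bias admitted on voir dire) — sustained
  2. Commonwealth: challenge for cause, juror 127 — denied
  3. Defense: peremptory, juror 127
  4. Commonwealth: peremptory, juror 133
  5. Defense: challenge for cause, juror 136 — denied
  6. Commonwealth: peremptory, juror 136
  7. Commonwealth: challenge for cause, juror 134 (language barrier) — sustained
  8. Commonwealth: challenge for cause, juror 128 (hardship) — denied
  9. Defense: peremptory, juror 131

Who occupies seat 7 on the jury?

Removed: #127, #131, #133, #134, #136, #145. (#128 stays — for-cause denied.)
Filling seats in venire order through position 7: #128, #129, #130, #132, #135, #137, #138.
So seat 7 is #138.

138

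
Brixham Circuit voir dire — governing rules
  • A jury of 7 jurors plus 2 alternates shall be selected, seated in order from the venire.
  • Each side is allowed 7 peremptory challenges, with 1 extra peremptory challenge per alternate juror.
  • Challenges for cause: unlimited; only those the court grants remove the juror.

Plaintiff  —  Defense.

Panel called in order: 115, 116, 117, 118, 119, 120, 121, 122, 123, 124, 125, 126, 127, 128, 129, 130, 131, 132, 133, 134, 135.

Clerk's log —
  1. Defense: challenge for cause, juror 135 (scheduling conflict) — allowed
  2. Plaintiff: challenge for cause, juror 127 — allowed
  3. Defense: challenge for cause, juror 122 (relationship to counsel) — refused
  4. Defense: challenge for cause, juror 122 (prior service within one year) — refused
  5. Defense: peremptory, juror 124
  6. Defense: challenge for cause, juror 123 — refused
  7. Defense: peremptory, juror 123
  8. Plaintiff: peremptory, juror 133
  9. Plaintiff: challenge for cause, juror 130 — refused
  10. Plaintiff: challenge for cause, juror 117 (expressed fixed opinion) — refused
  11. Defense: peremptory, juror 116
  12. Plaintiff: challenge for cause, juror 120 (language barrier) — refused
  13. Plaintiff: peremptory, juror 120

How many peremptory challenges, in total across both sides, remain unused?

Plaintiff allotment: 7 base + 1 × 2 alternates = 9. Defense allotment: 7 base + 1 × 2 alternates = 9.
Plaintiff peremptories used: #133, #120 — 2 (for-cause on #127, #130, #117, #120 don't count).
Defense peremptories used: #124, #123, #116 — 3 (for-cause on #135, #122, #122, #123 don't count).
Remaining: (9 − 2) + (9 − 3) = 13.

13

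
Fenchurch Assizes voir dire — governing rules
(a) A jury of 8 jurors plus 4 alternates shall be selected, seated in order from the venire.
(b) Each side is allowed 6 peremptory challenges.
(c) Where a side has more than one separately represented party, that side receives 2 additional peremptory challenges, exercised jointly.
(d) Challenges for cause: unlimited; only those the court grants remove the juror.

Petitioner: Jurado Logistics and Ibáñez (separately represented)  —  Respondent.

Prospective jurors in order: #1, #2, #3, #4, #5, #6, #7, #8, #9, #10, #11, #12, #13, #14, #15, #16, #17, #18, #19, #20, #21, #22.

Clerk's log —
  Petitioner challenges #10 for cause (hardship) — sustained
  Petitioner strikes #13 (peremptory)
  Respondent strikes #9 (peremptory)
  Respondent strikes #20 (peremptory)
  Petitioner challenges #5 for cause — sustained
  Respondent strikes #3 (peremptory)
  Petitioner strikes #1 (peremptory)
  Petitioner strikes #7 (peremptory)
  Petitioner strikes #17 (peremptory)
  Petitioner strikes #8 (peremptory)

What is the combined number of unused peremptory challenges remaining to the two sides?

Petitioner allotment: 6 base + 2 multi-party = 8. Respondent allotment: 6.
Petitioner peremptories used: #13, #1, #7, #17, #8 — 5 (for-cause on #10, #5 don't count).
Respondent peremptories used: #9, #20, #3 — 3.
Remaining: (8 − 5) + (6 − 3) = 6.

6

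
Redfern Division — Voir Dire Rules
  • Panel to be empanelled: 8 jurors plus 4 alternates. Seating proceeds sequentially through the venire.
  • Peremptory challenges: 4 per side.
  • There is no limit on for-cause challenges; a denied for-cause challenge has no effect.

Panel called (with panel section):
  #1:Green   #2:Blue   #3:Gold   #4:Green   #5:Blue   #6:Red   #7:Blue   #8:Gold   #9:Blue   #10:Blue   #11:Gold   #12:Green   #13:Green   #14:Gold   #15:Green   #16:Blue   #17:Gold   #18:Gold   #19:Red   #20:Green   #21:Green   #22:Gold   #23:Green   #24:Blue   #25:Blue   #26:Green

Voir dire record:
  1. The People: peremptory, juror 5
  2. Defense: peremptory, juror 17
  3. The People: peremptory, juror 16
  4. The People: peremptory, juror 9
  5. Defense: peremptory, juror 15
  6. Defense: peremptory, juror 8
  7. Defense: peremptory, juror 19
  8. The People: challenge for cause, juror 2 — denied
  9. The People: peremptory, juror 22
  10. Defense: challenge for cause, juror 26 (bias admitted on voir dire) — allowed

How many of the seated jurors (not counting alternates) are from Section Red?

Removed: #5, #8, #9, #15, #16, #17, #19, #22, #26.
Seated jurors 1–8: #1, #2, #3, #4, #6, #7, #10, #11 (alternates #12, #13, #14, #18 not counted).
Of those, in Section Red: #6 → 1.

1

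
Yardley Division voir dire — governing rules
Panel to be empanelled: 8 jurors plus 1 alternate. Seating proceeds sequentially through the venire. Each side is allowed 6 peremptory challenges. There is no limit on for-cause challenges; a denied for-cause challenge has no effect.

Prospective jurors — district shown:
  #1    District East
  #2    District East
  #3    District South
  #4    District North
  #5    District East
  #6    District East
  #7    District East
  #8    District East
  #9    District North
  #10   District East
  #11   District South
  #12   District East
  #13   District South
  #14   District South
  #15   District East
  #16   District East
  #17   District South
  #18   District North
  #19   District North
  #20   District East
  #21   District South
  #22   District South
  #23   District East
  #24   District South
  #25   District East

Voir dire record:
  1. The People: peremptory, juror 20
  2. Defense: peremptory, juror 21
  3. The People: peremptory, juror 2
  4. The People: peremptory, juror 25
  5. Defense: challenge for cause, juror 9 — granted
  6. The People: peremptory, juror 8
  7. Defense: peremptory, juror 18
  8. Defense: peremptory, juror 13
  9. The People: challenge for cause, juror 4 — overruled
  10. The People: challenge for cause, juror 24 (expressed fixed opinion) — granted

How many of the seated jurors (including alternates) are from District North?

Removed: #2, #8, #9, #13, #18, #20, #21, #24, #25.
Seated (9 incl. alternates): #1, #3, #4, #5, #6, #7, #10, #11, #12.
Of those, in District North: #4 → 1.

1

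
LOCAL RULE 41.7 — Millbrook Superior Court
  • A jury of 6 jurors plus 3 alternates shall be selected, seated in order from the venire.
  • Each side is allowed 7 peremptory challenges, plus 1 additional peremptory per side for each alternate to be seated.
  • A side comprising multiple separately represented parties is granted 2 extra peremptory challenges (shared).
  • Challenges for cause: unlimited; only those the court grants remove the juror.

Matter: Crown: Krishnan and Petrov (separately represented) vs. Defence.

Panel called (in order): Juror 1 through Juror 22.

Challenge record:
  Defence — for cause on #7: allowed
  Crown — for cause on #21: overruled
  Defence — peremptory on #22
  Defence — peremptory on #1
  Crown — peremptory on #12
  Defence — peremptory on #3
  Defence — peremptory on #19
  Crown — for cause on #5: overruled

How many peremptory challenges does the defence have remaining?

Defence allotment: 7 base + 1 × 3 alternates = 10.
Defence peremptories used: #22, #1, #3, #19 — 4 (the for-cause on #7 doesn't count).
Remaining: 10 − 4 = 6.

6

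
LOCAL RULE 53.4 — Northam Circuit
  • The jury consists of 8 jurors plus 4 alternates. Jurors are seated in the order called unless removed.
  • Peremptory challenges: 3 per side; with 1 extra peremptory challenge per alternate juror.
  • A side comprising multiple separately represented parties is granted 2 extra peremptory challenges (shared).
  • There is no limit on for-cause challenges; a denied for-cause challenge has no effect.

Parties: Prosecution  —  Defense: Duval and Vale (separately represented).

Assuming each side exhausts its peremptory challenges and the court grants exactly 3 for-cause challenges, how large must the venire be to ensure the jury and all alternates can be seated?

Seats to fill: 8 + 4 alternates = 12.
Peremptories — Prosecution: 3 + 1×4 = 7; Defense: 3 + 1×4 + 2 = 9; total 16.
For-cause removals: 3.
Minimum venire: 12 + 16 + 3 = 31.

31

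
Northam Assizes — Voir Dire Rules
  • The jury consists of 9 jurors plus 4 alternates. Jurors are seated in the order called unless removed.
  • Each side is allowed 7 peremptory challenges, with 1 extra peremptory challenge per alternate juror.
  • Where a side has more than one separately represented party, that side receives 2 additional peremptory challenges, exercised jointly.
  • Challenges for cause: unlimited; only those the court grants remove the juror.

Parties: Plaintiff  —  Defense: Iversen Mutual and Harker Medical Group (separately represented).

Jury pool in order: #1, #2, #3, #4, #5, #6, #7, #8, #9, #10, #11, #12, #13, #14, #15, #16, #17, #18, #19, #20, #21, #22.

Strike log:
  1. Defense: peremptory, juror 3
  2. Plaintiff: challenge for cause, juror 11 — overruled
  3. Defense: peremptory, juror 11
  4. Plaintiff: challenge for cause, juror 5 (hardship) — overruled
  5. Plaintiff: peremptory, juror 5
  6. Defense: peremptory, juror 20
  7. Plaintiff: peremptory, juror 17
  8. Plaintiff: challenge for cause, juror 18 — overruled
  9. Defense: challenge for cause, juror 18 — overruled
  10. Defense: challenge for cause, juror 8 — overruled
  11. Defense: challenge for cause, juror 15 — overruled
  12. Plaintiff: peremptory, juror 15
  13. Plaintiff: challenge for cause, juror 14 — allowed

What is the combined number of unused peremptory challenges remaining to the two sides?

Plaintiff allotment: 7 base + 1 × 4 alternates = 11. Defense allotment: 7 base + 1 × 4 alternates + 2 multi-party = 13.
Plaintiff peremptories used: #5, #17, #15 — 3 (for-cause on #11, #5, #18, #14 don't count).
Defense peremptories used: #3, #11, #20 — 3 (for-cause on #18, #8, #15 don't count).
Remaining: (11 − 3) + (13 − 3) = 18.

18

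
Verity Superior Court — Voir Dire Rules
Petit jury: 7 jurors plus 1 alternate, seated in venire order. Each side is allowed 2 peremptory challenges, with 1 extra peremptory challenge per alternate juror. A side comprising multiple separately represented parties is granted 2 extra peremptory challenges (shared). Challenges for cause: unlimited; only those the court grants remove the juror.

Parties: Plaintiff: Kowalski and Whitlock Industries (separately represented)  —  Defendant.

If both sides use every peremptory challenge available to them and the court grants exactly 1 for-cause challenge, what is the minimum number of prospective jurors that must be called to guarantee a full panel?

17

Seats to fill: 7 + 1 alternates = 8.
Peremptories — Plaintiff: 2 + 1×1 + 2 = 5; Defendant: 2 + 1×1 = 3; total 8.
For-cause removals: 1.
Minimum venire: 8 + 8 + 1 = 17.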